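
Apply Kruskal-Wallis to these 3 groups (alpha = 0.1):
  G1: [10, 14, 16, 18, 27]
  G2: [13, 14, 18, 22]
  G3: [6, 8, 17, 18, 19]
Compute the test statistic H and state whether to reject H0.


Step 1: Combine all N = 14 observations and assign midranks.
sorted (value, group, rank): (6,G3,1), (8,G3,2), (10,G1,3), (13,G2,4), (14,G1,5.5), (14,G2,5.5), (16,G1,7), (17,G3,8), (18,G1,10), (18,G2,10), (18,G3,10), (19,G3,12), (22,G2,13), (27,G1,14)
Step 2: Sum ranks within each group.
R_1 = 39.5 (n_1 = 5)
R_2 = 32.5 (n_2 = 4)
R_3 = 33 (n_3 = 5)
Step 3: H = 12/(N(N+1)) * sum(R_i^2/n_i) - 3(N+1)
     = 12/(14*15) * (39.5^2/5 + 32.5^2/4 + 33^2/5) - 3*15
     = 0.057143 * 793.913 - 45
     = 0.366429.
Step 4: Ties present; correction factor C = 1 - 30/(14^3 - 14) = 0.989011. Corrected H = 0.366429 / 0.989011 = 0.370500.
Step 5: Under H0, H ~ chi^2(2); p-value = 0.830897.
Step 6: alpha = 0.1. fail to reject H0.

H = 0.3705, df = 2, p = 0.830897, fail to reject H0.


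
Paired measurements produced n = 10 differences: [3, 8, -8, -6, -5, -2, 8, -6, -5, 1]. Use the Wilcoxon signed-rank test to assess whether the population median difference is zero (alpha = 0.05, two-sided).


Step 1: Drop any zero differences (none here) and take |d_i|.
|d| = [3, 8, 8, 6, 5, 2, 8, 6, 5, 1]
Step 2: Midrank |d_i| (ties get averaged ranks).
ranks: |3|->3, |8|->9, |8|->9, |6|->6.5, |5|->4.5, |2|->2, |8|->9, |6|->6.5, |5|->4.5, |1|->1
Step 3: Attach original signs; sum ranks with positive sign and with negative sign.
W+ = 3 + 9 + 9 + 1 = 22
W- = 9 + 6.5 + 4.5 + 2 + 6.5 + 4.5 = 33
(Check: W+ + W- = 55 should equal n(n+1)/2 = 55.)
Step 4: Test statistic W = min(W+, W-) = 22.
Step 5: Ties in |d|, so use the tie-corrected normal approximation.
        E[W] = n(n+1)/4 = 10*11/4 = 27.5.
        Tie groups: |d|=5 (t=2), |d|=6 (t=2), |d|=8 (t=3); sum(t^3 - t) = 36.
        Var[W] = n(n+1)(2n+1)/24 - sum(t^3-t)/48 = 2310/24 - 36/48 = 95.5.
        z = (W - E[W]) / sqrt(Var[W]) = (22 - 27.5) / 9.7724 = -0.5628.
        Two-sided p = 2*Phi(z) = 0.573565.
Step 6: alpha = 0.05. fail to reject H0.

W+ = 22, W- = 33, W = min = 22, p = 0.573565, fail to reject H0.


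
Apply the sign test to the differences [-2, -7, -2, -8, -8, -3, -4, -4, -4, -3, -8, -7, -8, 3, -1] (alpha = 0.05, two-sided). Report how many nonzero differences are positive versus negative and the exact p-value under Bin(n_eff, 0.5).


Step 1: Discard zero differences. Original n = 15; n_eff = number of nonzero differences = 15.
Nonzero differences (with sign): -2, -7, -2, -8, -8, -3, -4, -4, -4, -3, -8, -7, -8, +3, -1
Step 2: Count signs: positive = 1, negative = 14.
Step 3: Under H0: P(positive) = 0.5, so the number of positives S ~ Bin(15, 0.5).
Step 4: Two-sided exact p-value = sum of Bin(15,0.5) probabilities at or below the observed probability = 0.000977.
Step 5: alpha = 0.05. reject H0.

n_eff = 15, pos = 1, neg = 14, p = 0.000977, reject H0.


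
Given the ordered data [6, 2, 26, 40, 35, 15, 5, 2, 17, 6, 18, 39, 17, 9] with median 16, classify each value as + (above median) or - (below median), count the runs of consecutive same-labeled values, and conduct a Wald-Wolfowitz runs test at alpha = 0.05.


Step 1: Compute median = 16; label A = above, B = below.
Labels in order: BBAAABBBABAAAB  (n_A = 7, n_B = 7)
Step 2: Count runs R = 7.
Step 3: Under H0 (random ordering), E[R] = 2*n_A*n_B/(n_A+n_B) + 1 = 2*7*7/14 + 1 = 8.0000.
        Var[R] = 2*n_A*n_B*(2*n_A*n_B - n_A - n_B) / ((n_A+n_B)^2 * (n_A+n_B-1)) = 8232/2548 = 3.2308.
        SD[R] = 1.7974.
Step 4: Continuity-corrected z = (R + 0.5 - E[R]) / SD[R] = (7 + 0.5 - 8.0000) / 1.7974 = -0.2782.
Step 5: Two-sided p-value via normal approximation = 2*(1 - Phi(|z|)) = 0.780879.
Step 6: alpha = 0.05. fail to reject H0.

R = 7, z = -0.2782, p = 0.780879, fail to reject H0.


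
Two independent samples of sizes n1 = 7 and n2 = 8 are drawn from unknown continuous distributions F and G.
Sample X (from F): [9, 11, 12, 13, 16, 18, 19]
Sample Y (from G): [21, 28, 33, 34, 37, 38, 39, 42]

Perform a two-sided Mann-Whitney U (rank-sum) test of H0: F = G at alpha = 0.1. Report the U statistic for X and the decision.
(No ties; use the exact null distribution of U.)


Step 1: Combine and sort all 15 observations; assign midranks.
sorted (value, group): (9,X), (11,X), (12,X), (13,X), (16,X), (18,X), (19,X), (21,Y), (28,Y), (33,Y), (34,Y), (37,Y), (38,Y), (39,Y), (42,Y)
ranks: 9->1, 11->2, 12->3, 13->4, 16->5, 18->6, 19->7, 21->8, 28->9, 33->10, 34->11, 37->12, 38->13, 39->14, 42->15
Step 2: Rank sum for X: R1 = 1 + 2 + 3 + 4 + 5 + 6 + 7 = 28.
Step 3: U_X = R1 - n1(n1+1)/2 = 28 - 7*8/2 = 28 - 28 = 0.
       U_Y = n1*n2 - U_X = 56 - 0 = 56.
Step 4: No ties, so the exact null distribution of U (based on enumerating the C(15,7) = 6435 equally likely rank assignments) gives the two-sided p-value.
Step 5: p-value = 0.000311; compare to alpha = 0.1. reject H0.

U_X = 0, p = 0.000311, reject H0 at alpha = 0.1.


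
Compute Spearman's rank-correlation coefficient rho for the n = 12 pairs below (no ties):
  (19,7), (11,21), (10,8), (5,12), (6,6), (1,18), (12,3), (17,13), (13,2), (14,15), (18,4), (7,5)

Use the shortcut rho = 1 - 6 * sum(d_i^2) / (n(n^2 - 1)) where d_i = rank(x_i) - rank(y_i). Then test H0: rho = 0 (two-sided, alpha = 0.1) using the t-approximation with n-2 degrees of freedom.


Step 1: Rank x and y separately (midranks; no ties here).
rank(x): 19->12, 11->6, 10->5, 5->2, 6->3, 1->1, 12->7, 17->10, 13->8, 14->9, 18->11, 7->4
rank(y): 7->6, 21->12, 8->7, 12->8, 6->5, 18->11, 3->2, 13->9, 2->1, 15->10, 4->3, 5->4
Step 2: d_i = R_x(i) - R_y(i); compute d_i^2.
  (12-6)^2=36, (6-12)^2=36, (5-7)^2=4, (2-8)^2=36, (3-5)^2=4, (1-11)^2=100, (7-2)^2=25, (10-9)^2=1, (8-1)^2=49, (9-10)^2=1, (11-3)^2=64, (4-4)^2=0
sum(d^2) = 356.
Step 3: rho = 1 - 6*356 / (12*(12^2 - 1)) = 1 - 2136/1716 = -0.244755.
Step 4: Under H0, t = rho * sqrt((n-2)/(1-rho^2)) = -0.7983 ~ t(10).
Step 5: Two-sided p-value from the t-distribution with 10 df = 0.443262.
Step 6: alpha = 0.1. fail to reject H0.

rho = -0.2448, p = 0.443262, fail to reject H0 at alpha = 0.1.


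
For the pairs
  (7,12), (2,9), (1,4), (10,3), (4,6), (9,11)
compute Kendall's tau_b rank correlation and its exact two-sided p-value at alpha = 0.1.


Step 1: Enumerate the 15 unordered pairs (i,j) with i<j and classify each by sign(x_j-x_i) * sign(y_j-y_i).
  (1,2):dx=-5,dy=-3->C; (1,3):dx=-6,dy=-8->C; (1,4):dx=+3,dy=-9->D; (1,5):dx=-3,dy=-6->C
  (1,6):dx=+2,dy=-1->D; (2,3):dx=-1,dy=-5->C; (2,4):dx=+8,dy=-6->D; (2,5):dx=+2,dy=-3->D
  (2,6):dx=+7,dy=+2->C; (3,4):dx=+9,dy=-1->D; (3,5):dx=+3,dy=+2->C; (3,6):dx=+8,dy=+7->C
  (4,5):dx=-6,dy=+3->D; (4,6):dx=-1,dy=+8->D; (5,6):dx=+5,dy=+5->C
Step 2: C = 8, D = 7, total pairs = 15.
Step 3: tau = (C - D)/(n(n-1)/2) = (8 - 7)/15 = 0.066667.
Step 4: Exact two-sided p-value (enumerate n! = 720 permutations of y under H0): p = 1.000000.
Step 5: alpha = 0.1. fail to reject H0.

tau_b = 0.0667 (C=8, D=7), p = 1.000000, fail to reject H0.


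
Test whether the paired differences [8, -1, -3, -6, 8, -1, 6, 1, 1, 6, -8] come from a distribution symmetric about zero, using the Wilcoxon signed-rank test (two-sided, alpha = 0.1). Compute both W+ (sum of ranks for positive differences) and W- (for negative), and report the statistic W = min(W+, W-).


Step 1: Drop any zero differences (none here) and take |d_i|.
|d| = [8, 1, 3, 6, 8, 1, 6, 1, 1, 6, 8]
Step 2: Midrank |d_i| (ties get averaged ranks).
ranks: |8|->10, |1|->2.5, |3|->5, |6|->7, |8|->10, |1|->2.5, |6|->7, |1|->2.5, |1|->2.5, |6|->7, |8|->10
Step 3: Attach original signs; sum ranks with positive sign and with negative sign.
W+ = 10 + 10 + 7 + 2.5 + 2.5 + 7 = 39
W- = 2.5 + 5 + 7 + 2.5 + 10 = 27
(Check: W+ + W- = 66 should equal n(n+1)/2 = 66.)
Step 4: Test statistic W = min(W+, W-) = 27.
Step 5: Ties in |d|, so use the tie-corrected normal approximation.
        E[W] = n(n+1)/4 = 11*12/4 = 33.
        Tie groups: |d|=1 (t=4), |d|=6 (t=3), |d|=8 (t=3); sum(t^3 - t) = 108.
        Var[W] = n(n+1)(2n+1)/24 - sum(t^3-t)/48 = 3036/24 - 108/48 = 124.25.
        z = (W - E[W]) / sqrt(Var[W]) = (27 - 33) / 11.1467 = -0.5383.
        Two-sided p = 2*Phi(z) = 0.590388.
Step 6: alpha = 0.1. fail to reject H0.

W+ = 39, W- = 27, W = min = 27, p = 0.590388, fail to reject H0.


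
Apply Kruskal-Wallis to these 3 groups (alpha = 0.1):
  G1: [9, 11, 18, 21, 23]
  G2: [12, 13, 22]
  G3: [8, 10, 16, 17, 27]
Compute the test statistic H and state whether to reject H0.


Step 1: Combine all N = 13 observations and assign midranks.
sorted (value, group, rank): (8,G3,1), (9,G1,2), (10,G3,3), (11,G1,4), (12,G2,5), (13,G2,6), (16,G3,7), (17,G3,8), (18,G1,9), (21,G1,10), (22,G2,11), (23,G1,12), (27,G3,13)
Step 2: Sum ranks within each group.
R_1 = 37 (n_1 = 5)
R_2 = 22 (n_2 = 3)
R_3 = 32 (n_3 = 5)
Step 3: H = 12/(N(N+1)) * sum(R_i^2/n_i) - 3(N+1)
     = 12/(13*14) * (37^2/5 + 22^2/3 + 32^2/5) - 3*14
     = 0.065934 * 639.933 - 42
     = 0.193407.
Step 4: No ties, so H is used without correction.
Step 5: Under H0, H ~ chi^2(2); p-value = 0.907825.
Step 6: alpha = 0.1. fail to reject H0.

H = 0.1934, df = 2, p = 0.907825, fail to reject H0.


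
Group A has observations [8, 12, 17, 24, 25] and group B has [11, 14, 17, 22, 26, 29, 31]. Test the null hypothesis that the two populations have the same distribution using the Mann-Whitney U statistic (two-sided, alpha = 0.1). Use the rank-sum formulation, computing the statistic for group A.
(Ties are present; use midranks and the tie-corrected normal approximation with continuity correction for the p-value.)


Step 1: Combine and sort all 12 observations; assign midranks.
sorted (value, group): (8,X), (11,Y), (12,X), (14,Y), (17,X), (17,Y), (22,Y), (24,X), (25,X), (26,Y), (29,Y), (31,Y)
ranks: 8->1, 11->2, 12->3, 14->4, 17->5.5, 17->5.5, 22->7, 24->8, 25->9, 26->10, 29->11, 31->12
Step 2: Rank sum for X: R1 = 1 + 3 + 5.5 + 8 + 9 = 26.5.
Step 3: U_X = R1 - n1(n1+1)/2 = 26.5 - 5*6/2 = 26.5 - 15 = 11.5.
       U_Y = n1*n2 - U_X = 35 - 11.5 = 23.5.
Step 4: Ties are present, so use the tie-corrected normal approximation (with continuity correction) for the p-value.
Step 5: p-value = 0.370914; compare to alpha = 0.1. fail to reject H0.

U_X = 11.5, p = 0.370914, fail to reject H0 at alpha = 0.1.


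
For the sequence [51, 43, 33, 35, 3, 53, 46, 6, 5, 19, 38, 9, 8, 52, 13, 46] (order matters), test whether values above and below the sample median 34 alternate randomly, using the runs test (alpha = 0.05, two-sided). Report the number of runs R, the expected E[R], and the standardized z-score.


Step 1: Compute median = 34; label A = above, B = below.
Labels in order: AABABAABBBABBABA  (n_A = 8, n_B = 8)
Step 2: Count runs R = 11.
Step 3: Under H0 (random ordering), E[R] = 2*n_A*n_B/(n_A+n_B) + 1 = 2*8*8/16 + 1 = 9.0000.
        Var[R] = 2*n_A*n_B*(2*n_A*n_B - n_A - n_B) / ((n_A+n_B)^2 * (n_A+n_B-1)) = 14336/3840 = 3.7333.
        SD[R] = 1.9322.
Step 4: Continuity-corrected z = (R - 0.5 - E[R]) / SD[R] = (11 - 0.5 - 9.0000) / 1.9322 = 0.7763.
Step 5: Two-sided p-value via normal approximation = 2*(1 - Phi(|z|)) = 0.437558.
Step 6: alpha = 0.05. fail to reject H0.

R = 11, z = 0.7763, p = 0.437558, fail to reject H0.


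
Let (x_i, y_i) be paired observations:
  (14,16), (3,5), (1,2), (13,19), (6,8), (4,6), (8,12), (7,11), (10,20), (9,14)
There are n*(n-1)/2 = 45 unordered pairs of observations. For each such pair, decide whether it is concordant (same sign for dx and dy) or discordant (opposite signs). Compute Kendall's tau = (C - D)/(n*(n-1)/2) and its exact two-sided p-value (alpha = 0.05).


Step 1: Enumerate the 45 unordered pairs (i,j) with i<j and classify each by sign(x_j-x_i) * sign(y_j-y_i).
  (1,2):dx=-11,dy=-11->C; (1,3):dx=-13,dy=-14->C; (1,4):dx=-1,dy=+3->D; (1,5):dx=-8,dy=-8->C
  (1,6):dx=-10,dy=-10->C; (1,7):dx=-6,dy=-4->C; (1,8):dx=-7,dy=-5->C; (1,9):dx=-4,dy=+4->D
  (1,10):dx=-5,dy=-2->C; (2,3):dx=-2,dy=-3->C; (2,4):dx=+10,dy=+14->C; (2,5):dx=+3,dy=+3->C
  (2,6):dx=+1,dy=+1->C; (2,7):dx=+5,dy=+7->C; (2,8):dx=+4,dy=+6->C; (2,9):dx=+7,dy=+15->C
  (2,10):dx=+6,dy=+9->C; (3,4):dx=+12,dy=+17->C; (3,5):dx=+5,dy=+6->C; (3,6):dx=+3,dy=+4->C
  (3,7):dx=+7,dy=+10->C; (3,8):dx=+6,dy=+9->C; (3,9):dx=+9,dy=+18->C; (3,10):dx=+8,dy=+12->C
  (4,5):dx=-7,dy=-11->C; (4,6):dx=-9,dy=-13->C; (4,7):dx=-5,dy=-7->C; (4,8):dx=-6,dy=-8->C
  (4,9):dx=-3,dy=+1->D; (4,10):dx=-4,dy=-5->C; (5,6):dx=-2,dy=-2->C; (5,7):dx=+2,dy=+4->C
  (5,8):dx=+1,dy=+3->C; (5,9):dx=+4,dy=+12->C; (5,10):dx=+3,dy=+6->C; (6,7):dx=+4,dy=+6->C
  (6,8):dx=+3,dy=+5->C; (6,9):dx=+6,dy=+14->C; (6,10):dx=+5,dy=+8->C; (7,8):dx=-1,dy=-1->C
  (7,9):dx=+2,dy=+8->C; (7,10):dx=+1,dy=+2->C; (8,9):dx=+3,dy=+9->C; (8,10):dx=+2,dy=+3->C
  (9,10):dx=-1,dy=-6->C
Step 2: C = 42, D = 3, total pairs = 45.
Step 3: tau = (C - D)/(n(n-1)/2) = (42 - 3)/45 = 0.866667.
Step 4: Exact two-sided p-value (enumerate n! = 3628800 permutations of y under H0): p = 0.000115.
Step 5: alpha = 0.05. reject H0.

tau_b = 0.8667 (C=42, D=3), p = 0.000115, reject H0.


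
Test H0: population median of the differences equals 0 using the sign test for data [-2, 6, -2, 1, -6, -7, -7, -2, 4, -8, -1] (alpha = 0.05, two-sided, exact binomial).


Step 1: Discard zero differences. Original n = 11; n_eff = number of nonzero differences = 11.
Nonzero differences (with sign): -2, +6, -2, +1, -6, -7, -7, -2, +4, -8, -1
Step 2: Count signs: positive = 3, negative = 8.
Step 3: Under H0: P(positive) = 0.5, so the number of positives S ~ Bin(11, 0.5).
Step 4: Two-sided exact p-value = sum of Bin(11,0.5) probabilities at or below the observed probability = 0.226562.
Step 5: alpha = 0.05. fail to reject H0.

n_eff = 11, pos = 3, neg = 8, p = 0.226562, fail to reject H0.


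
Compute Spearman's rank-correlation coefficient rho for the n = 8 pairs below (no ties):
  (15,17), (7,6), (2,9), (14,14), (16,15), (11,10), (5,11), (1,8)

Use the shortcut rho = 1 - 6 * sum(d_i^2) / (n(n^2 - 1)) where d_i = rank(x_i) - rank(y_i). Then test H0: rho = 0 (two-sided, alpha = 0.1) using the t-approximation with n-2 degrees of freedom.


Step 1: Rank x and y separately (midranks; no ties here).
rank(x): 15->7, 7->4, 2->2, 14->6, 16->8, 11->5, 5->3, 1->1
rank(y): 17->8, 6->1, 9->3, 14->6, 15->7, 10->4, 11->5, 8->2
Step 2: d_i = R_x(i) - R_y(i); compute d_i^2.
  (7-8)^2=1, (4-1)^2=9, (2-3)^2=1, (6-6)^2=0, (8-7)^2=1, (5-4)^2=1, (3-5)^2=4, (1-2)^2=1
sum(d^2) = 18.
Step 3: rho = 1 - 6*18 / (8*(8^2 - 1)) = 1 - 108/504 = 0.785714.
Step 4: Under H0, t = rho * sqrt((n-2)/(1-rho^2)) = 3.1113 ~ t(6).
Step 5: Two-sided p-value from the t-distribution with 6 df = 0.020815.
Step 6: alpha = 0.1. reject H0.

rho = 0.7857, p = 0.020815, reject H0 at alpha = 0.1.


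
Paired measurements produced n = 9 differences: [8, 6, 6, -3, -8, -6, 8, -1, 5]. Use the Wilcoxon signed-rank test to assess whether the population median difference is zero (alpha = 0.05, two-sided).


Step 1: Drop any zero differences (none here) and take |d_i|.
|d| = [8, 6, 6, 3, 8, 6, 8, 1, 5]
Step 2: Midrank |d_i| (ties get averaged ranks).
ranks: |8|->8, |6|->5, |6|->5, |3|->2, |8|->8, |6|->5, |8|->8, |1|->1, |5|->3
Step 3: Attach original signs; sum ranks with positive sign and with negative sign.
W+ = 8 + 5 + 5 + 8 + 3 = 29
W- = 2 + 8 + 5 + 1 = 16
(Check: W+ + W- = 45 should equal n(n+1)/2 = 45.)
Step 4: Test statistic W = min(W+, W-) = 16.
Step 5: Ties in |d|, so use the tie-corrected normal approximation.
        E[W] = n(n+1)/4 = 9*10/4 = 22.5.
        Tie groups: |d|=6 (t=3), |d|=8 (t=3); sum(t^3 - t) = 48.
        Var[W] = n(n+1)(2n+1)/24 - sum(t^3-t)/48 = 1710/24 - 48/48 = 70.25.
        z = (W - E[W]) / sqrt(Var[W]) = (16 - 22.5) / 8.3815 = -0.7755.
        Two-sided p = 2*Phi(z) = 0.438035.
Step 6: alpha = 0.05. fail to reject H0.

W+ = 29, W- = 16, W = min = 16, p = 0.438035, fail to reject H0.


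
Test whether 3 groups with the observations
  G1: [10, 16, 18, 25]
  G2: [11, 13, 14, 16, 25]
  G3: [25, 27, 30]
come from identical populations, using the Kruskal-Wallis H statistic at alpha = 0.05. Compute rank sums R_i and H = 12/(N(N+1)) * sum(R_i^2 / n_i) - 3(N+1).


Step 1: Combine all N = 12 observations and assign midranks.
sorted (value, group, rank): (10,G1,1), (11,G2,2), (13,G2,3), (14,G2,4), (16,G1,5.5), (16,G2,5.5), (18,G1,7), (25,G1,9), (25,G2,9), (25,G3,9), (27,G3,11), (30,G3,12)
Step 2: Sum ranks within each group.
R_1 = 22.5 (n_1 = 4)
R_2 = 23.5 (n_2 = 5)
R_3 = 32 (n_3 = 3)
Step 3: H = 12/(N(N+1)) * sum(R_i^2/n_i) - 3(N+1)
     = 12/(12*13) * (22.5^2/4 + 23.5^2/5 + 32^2/3) - 3*13
     = 0.076923 * 578.346 - 39
     = 5.488141.
Step 4: Ties present; correction factor C = 1 - 30/(12^3 - 12) = 0.982517. Corrected H = 5.488141 / 0.982517 = 5.585795.
Step 5: Under H0, H ~ chi^2(2); p-value = 0.061244.
Step 6: alpha = 0.05. fail to reject H0.

H = 5.5858, df = 2, p = 0.061244, fail to reject H0.


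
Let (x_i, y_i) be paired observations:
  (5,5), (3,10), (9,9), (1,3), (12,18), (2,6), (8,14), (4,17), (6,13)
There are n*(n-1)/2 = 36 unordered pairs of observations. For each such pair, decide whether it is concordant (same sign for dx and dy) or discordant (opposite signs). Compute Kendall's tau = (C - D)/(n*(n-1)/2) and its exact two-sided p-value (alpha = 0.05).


Step 1: Enumerate the 36 unordered pairs (i,j) with i<j and classify each by sign(x_j-x_i) * sign(y_j-y_i).
  (1,2):dx=-2,dy=+5->D; (1,3):dx=+4,dy=+4->C; (1,4):dx=-4,dy=-2->C; (1,5):dx=+7,dy=+13->C
  (1,6):dx=-3,dy=+1->D; (1,7):dx=+3,dy=+9->C; (1,8):dx=-1,dy=+12->D; (1,9):dx=+1,dy=+8->C
  (2,3):dx=+6,dy=-1->D; (2,4):dx=-2,dy=-7->C; (2,5):dx=+9,dy=+8->C; (2,6):dx=-1,dy=-4->C
  (2,7):dx=+5,dy=+4->C; (2,8):dx=+1,dy=+7->C; (2,9):dx=+3,dy=+3->C; (3,4):dx=-8,dy=-6->C
  (3,5):dx=+3,dy=+9->C; (3,6):dx=-7,dy=-3->C; (3,7):dx=-1,dy=+5->D; (3,8):dx=-5,dy=+8->D
  (3,9):dx=-3,dy=+4->D; (4,5):dx=+11,dy=+15->C; (4,6):dx=+1,dy=+3->C; (4,7):dx=+7,dy=+11->C
  (4,8):dx=+3,dy=+14->C; (4,9):dx=+5,dy=+10->C; (5,6):dx=-10,dy=-12->C; (5,7):dx=-4,dy=-4->C
  (5,8):dx=-8,dy=-1->C; (5,9):dx=-6,dy=-5->C; (6,7):dx=+6,dy=+8->C; (6,8):dx=+2,dy=+11->C
  (6,9):dx=+4,dy=+7->C; (7,8):dx=-4,dy=+3->D; (7,9):dx=-2,dy=-1->C; (8,9):dx=+2,dy=-4->D
Step 2: C = 27, D = 9, total pairs = 36.
Step 3: tau = (C - D)/(n(n-1)/2) = (27 - 9)/36 = 0.500000.
Step 4: Exact two-sided p-value (enumerate n! = 362880 permutations of y under H0): p = 0.075176.
Step 5: alpha = 0.05. fail to reject H0.

tau_b = 0.5000 (C=27, D=9), p = 0.075176, fail to reject H0.


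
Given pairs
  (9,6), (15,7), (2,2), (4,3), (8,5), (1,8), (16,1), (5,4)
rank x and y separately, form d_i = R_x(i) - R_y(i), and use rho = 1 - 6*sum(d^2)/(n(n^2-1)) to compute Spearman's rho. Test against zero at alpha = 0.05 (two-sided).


Step 1: Rank x and y separately (midranks; no ties here).
rank(x): 9->6, 15->7, 2->2, 4->3, 8->5, 1->1, 16->8, 5->4
rank(y): 6->6, 7->7, 2->2, 3->3, 5->5, 8->8, 1->1, 4->4
Step 2: d_i = R_x(i) - R_y(i); compute d_i^2.
  (6-6)^2=0, (7-7)^2=0, (2-2)^2=0, (3-3)^2=0, (5-5)^2=0, (1-8)^2=49, (8-1)^2=49, (4-4)^2=0
sum(d^2) = 98.
Step 3: rho = 1 - 6*98 / (8*(8^2 - 1)) = 1 - 588/504 = -0.166667.
Step 4: Under H0, t = rho * sqrt((n-2)/(1-rho^2)) = -0.4140 ~ t(6).
Step 5: Two-sided p-value from the t-distribution with 6 df = 0.693239.
Step 6: alpha = 0.05. fail to reject H0.

rho = -0.1667, p = 0.693239, fail to reject H0 at alpha = 0.05.


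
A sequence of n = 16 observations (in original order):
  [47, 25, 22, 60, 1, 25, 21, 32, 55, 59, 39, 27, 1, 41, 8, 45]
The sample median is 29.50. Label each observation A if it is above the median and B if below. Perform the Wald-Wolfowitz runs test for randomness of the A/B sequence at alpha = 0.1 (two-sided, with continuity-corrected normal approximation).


Step 1: Compute median = 29.50; label A = above, B = below.
Labels in order: ABBABBBAAAABBABA  (n_A = 8, n_B = 8)
Step 2: Count runs R = 9.
Step 3: Under H0 (random ordering), E[R] = 2*n_A*n_B/(n_A+n_B) + 1 = 2*8*8/16 + 1 = 9.0000.
        Var[R] = 2*n_A*n_B*(2*n_A*n_B - n_A - n_B) / ((n_A+n_B)^2 * (n_A+n_B-1)) = 14336/3840 = 3.7333.
        SD[R] = 1.9322.
Step 4: R = E[R], so z = 0 with no continuity correction.
Step 5: Two-sided p-value via normal approximation = 2*(1 - Phi(|z|)) = 1.000000.
Step 6: alpha = 0.1. fail to reject H0.

R = 9, z = 0.0000, p = 1.000000, fail to reject H0.


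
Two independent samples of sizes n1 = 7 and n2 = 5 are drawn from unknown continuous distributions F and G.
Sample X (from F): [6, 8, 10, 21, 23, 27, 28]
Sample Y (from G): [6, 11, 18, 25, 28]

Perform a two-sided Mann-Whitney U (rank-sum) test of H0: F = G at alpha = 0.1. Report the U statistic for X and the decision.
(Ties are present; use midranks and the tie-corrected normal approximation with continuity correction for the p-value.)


Step 1: Combine and sort all 12 observations; assign midranks.
sorted (value, group): (6,X), (6,Y), (8,X), (10,X), (11,Y), (18,Y), (21,X), (23,X), (25,Y), (27,X), (28,X), (28,Y)
ranks: 6->1.5, 6->1.5, 8->3, 10->4, 11->5, 18->6, 21->7, 23->8, 25->9, 27->10, 28->11.5, 28->11.5
Step 2: Rank sum for X: R1 = 1.5 + 3 + 4 + 7 + 8 + 10 + 11.5 = 45.
Step 3: U_X = R1 - n1(n1+1)/2 = 45 - 7*8/2 = 45 - 28 = 17.
       U_Y = n1*n2 - U_X = 35 - 17 = 18.
Step 4: Ties are present, so use the tie-corrected normal approximation (with continuity correction) for the p-value.
Step 5: p-value = 1.000000; compare to alpha = 0.1. fail to reject H0.

U_X = 17, p = 1.000000, fail to reject H0 at alpha = 0.1.


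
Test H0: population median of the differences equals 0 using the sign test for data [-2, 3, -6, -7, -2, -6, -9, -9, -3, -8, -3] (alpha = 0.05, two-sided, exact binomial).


Step 1: Discard zero differences. Original n = 11; n_eff = number of nonzero differences = 11.
Nonzero differences (with sign): -2, +3, -6, -7, -2, -6, -9, -9, -3, -8, -3
Step 2: Count signs: positive = 1, negative = 10.
Step 3: Under H0: P(positive) = 0.5, so the number of positives S ~ Bin(11, 0.5).
Step 4: Two-sided exact p-value = sum of Bin(11,0.5) probabilities at or below the observed probability = 0.011719.
Step 5: alpha = 0.05. reject H0.

n_eff = 11, pos = 1, neg = 10, p = 0.011719, reject H0.


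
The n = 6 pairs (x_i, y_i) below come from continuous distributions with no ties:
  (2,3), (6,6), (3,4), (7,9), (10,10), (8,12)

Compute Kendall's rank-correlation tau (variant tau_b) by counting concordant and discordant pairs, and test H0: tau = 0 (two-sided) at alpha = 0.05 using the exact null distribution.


Step 1: Enumerate the 15 unordered pairs (i,j) with i<j and classify each by sign(x_j-x_i) * sign(y_j-y_i).
  (1,2):dx=+4,dy=+3->C; (1,3):dx=+1,dy=+1->C; (1,4):dx=+5,dy=+6->C; (1,5):dx=+8,dy=+7->C
  (1,6):dx=+6,dy=+9->C; (2,3):dx=-3,dy=-2->C; (2,4):dx=+1,dy=+3->C; (2,5):dx=+4,dy=+4->C
  (2,6):dx=+2,dy=+6->C; (3,4):dx=+4,dy=+5->C; (3,5):dx=+7,dy=+6->C; (3,6):dx=+5,dy=+8->C
  (4,5):dx=+3,dy=+1->C; (4,6):dx=+1,dy=+3->C; (5,6):dx=-2,dy=+2->D
Step 2: C = 14, D = 1, total pairs = 15.
Step 3: tau = (C - D)/(n(n-1)/2) = (14 - 1)/15 = 0.866667.
Step 4: Exact two-sided p-value (enumerate n! = 720 permutations of y under H0): p = 0.016667.
Step 5: alpha = 0.05. reject H0.

tau_b = 0.8667 (C=14, D=1), p = 0.016667, reject H0.


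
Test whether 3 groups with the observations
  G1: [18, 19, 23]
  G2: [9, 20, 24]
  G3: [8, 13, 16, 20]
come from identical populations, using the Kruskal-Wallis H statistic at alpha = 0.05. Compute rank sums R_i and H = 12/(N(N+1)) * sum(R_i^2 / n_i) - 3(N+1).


Step 1: Combine all N = 10 observations and assign midranks.
sorted (value, group, rank): (8,G3,1), (9,G2,2), (13,G3,3), (16,G3,4), (18,G1,5), (19,G1,6), (20,G2,7.5), (20,G3,7.5), (23,G1,9), (24,G2,10)
Step 2: Sum ranks within each group.
R_1 = 20 (n_1 = 3)
R_2 = 19.5 (n_2 = 3)
R_3 = 15.5 (n_3 = 4)
Step 3: H = 12/(N(N+1)) * sum(R_i^2/n_i) - 3(N+1)
     = 12/(10*11) * (20^2/3 + 19.5^2/3 + 15.5^2/4) - 3*11
     = 0.109091 * 320.146 - 33
     = 1.925000.
Step 4: Ties present; correction factor C = 1 - 6/(10^3 - 10) = 0.993939. Corrected H = 1.925000 / 0.993939 = 1.936738.
Step 5: Under H0, H ~ chi^2(2); p-value = 0.379702.
Step 6: alpha = 0.05. fail to reject H0.

H = 1.9367, df = 2, p = 0.379702, fail to reject H0.


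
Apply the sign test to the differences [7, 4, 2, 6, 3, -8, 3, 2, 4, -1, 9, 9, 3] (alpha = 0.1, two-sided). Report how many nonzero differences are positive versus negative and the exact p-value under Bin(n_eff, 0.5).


Step 1: Discard zero differences. Original n = 13; n_eff = number of nonzero differences = 13.
Nonzero differences (with sign): +7, +4, +2, +6, +3, -8, +3, +2, +4, -1, +9, +9, +3
Step 2: Count signs: positive = 11, negative = 2.
Step 3: Under H0: P(positive) = 0.5, so the number of positives S ~ Bin(13, 0.5).
Step 4: Two-sided exact p-value = sum of Bin(13,0.5) probabilities at or below the observed probability = 0.022461.
Step 5: alpha = 0.1. reject H0.

n_eff = 13, pos = 11, neg = 2, p = 0.022461, reject H0.


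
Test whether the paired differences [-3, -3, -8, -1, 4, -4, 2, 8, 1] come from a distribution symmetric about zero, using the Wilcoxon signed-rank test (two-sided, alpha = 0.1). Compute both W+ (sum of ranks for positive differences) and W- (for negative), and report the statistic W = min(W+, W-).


Step 1: Drop any zero differences (none here) and take |d_i|.
|d| = [3, 3, 8, 1, 4, 4, 2, 8, 1]
Step 2: Midrank |d_i| (ties get averaged ranks).
ranks: |3|->4.5, |3|->4.5, |8|->8.5, |1|->1.5, |4|->6.5, |4|->6.5, |2|->3, |8|->8.5, |1|->1.5
Step 3: Attach original signs; sum ranks with positive sign and with negative sign.
W+ = 6.5 + 3 + 8.5 + 1.5 = 19.5
W- = 4.5 + 4.5 + 8.5 + 1.5 + 6.5 = 25.5
(Check: W+ + W- = 45 should equal n(n+1)/2 = 45.)
Step 4: Test statistic W = min(W+, W-) = 19.5.
Step 5: Ties in |d|, so use the tie-corrected normal approximation.
        E[W] = n(n+1)/4 = 9*10/4 = 22.5.
        Tie groups: |d|=1 (t=2), |d|=3 (t=2), |d|=4 (t=2), |d|=8 (t=2); sum(t^3 - t) = 24.
        Var[W] = n(n+1)(2n+1)/24 - sum(t^3-t)/48 = 1710/24 - 24/48 = 70.75.
        z = (W - E[W]) / sqrt(Var[W]) = (19.5 - 22.5) / 8.4113 = -0.3567.
        Two-sided p = 2*Phi(z) = 0.721344.
Step 6: alpha = 0.1. fail to reject H0.

W+ = 19.5, W- = 25.5, W = min = 19.5, p = 0.721344, fail to reject H0.


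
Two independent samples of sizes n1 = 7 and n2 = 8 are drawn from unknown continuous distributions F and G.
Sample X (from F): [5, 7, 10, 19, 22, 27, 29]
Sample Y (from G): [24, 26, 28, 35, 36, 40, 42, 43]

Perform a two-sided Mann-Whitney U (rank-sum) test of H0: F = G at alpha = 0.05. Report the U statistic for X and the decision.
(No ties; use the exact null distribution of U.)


Step 1: Combine and sort all 15 observations; assign midranks.
sorted (value, group): (5,X), (7,X), (10,X), (19,X), (22,X), (24,Y), (26,Y), (27,X), (28,Y), (29,X), (35,Y), (36,Y), (40,Y), (42,Y), (43,Y)
ranks: 5->1, 7->2, 10->3, 19->4, 22->5, 24->6, 26->7, 27->8, 28->9, 29->10, 35->11, 36->12, 40->13, 42->14, 43->15
Step 2: Rank sum for X: R1 = 1 + 2 + 3 + 4 + 5 + 8 + 10 = 33.
Step 3: U_X = R1 - n1(n1+1)/2 = 33 - 7*8/2 = 33 - 28 = 5.
       U_Y = n1*n2 - U_X = 56 - 5 = 51.
Step 4: No ties, so the exact null distribution of U (based on enumerating the C(15,7) = 6435 equally likely rank assignments) gives the two-sided p-value.
Step 5: p-value = 0.005905; compare to alpha = 0.05. reject H0.

U_X = 5, p = 0.005905, reject H0 at alpha = 0.05.


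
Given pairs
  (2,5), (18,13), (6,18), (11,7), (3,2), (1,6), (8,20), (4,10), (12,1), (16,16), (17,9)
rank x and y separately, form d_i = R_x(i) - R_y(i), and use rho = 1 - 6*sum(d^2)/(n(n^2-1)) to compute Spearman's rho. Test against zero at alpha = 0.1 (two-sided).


Step 1: Rank x and y separately (midranks; no ties here).
rank(x): 2->2, 18->11, 6->5, 11->7, 3->3, 1->1, 8->6, 4->4, 12->8, 16->9, 17->10
rank(y): 5->3, 13->8, 18->10, 7->5, 2->2, 6->4, 20->11, 10->7, 1->1, 16->9, 9->6
Step 2: d_i = R_x(i) - R_y(i); compute d_i^2.
  (2-3)^2=1, (11-8)^2=9, (5-10)^2=25, (7-5)^2=4, (3-2)^2=1, (1-4)^2=9, (6-11)^2=25, (4-7)^2=9, (8-1)^2=49, (9-9)^2=0, (10-6)^2=16
sum(d^2) = 148.
Step 3: rho = 1 - 6*148 / (11*(11^2 - 1)) = 1 - 888/1320 = 0.327273.
Step 4: Under H0, t = rho * sqrt((n-2)/(1-rho^2)) = 1.0390 ~ t(9).
Step 5: Two-sided p-value from the t-distribution with 9 df = 0.325895.
Step 6: alpha = 0.1. fail to reject H0.

rho = 0.3273, p = 0.325895, fail to reject H0 at alpha = 0.1.


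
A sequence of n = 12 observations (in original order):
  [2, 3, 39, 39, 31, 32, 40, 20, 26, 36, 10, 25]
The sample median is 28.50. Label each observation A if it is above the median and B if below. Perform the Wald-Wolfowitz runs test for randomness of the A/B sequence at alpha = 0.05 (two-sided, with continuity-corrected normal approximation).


Step 1: Compute median = 28.50; label A = above, B = below.
Labels in order: BBAAAAABBABB  (n_A = 6, n_B = 6)
Step 2: Count runs R = 5.
Step 3: Under H0 (random ordering), E[R] = 2*n_A*n_B/(n_A+n_B) + 1 = 2*6*6/12 + 1 = 7.0000.
        Var[R] = 2*n_A*n_B*(2*n_A*n_B - n_A - n_B) / ((n_A+n_B)^2 * (n_A+n_B-1)) = 4320/1584 = 2.7273.
        SD[R] = 1.6514.
Step 4: Continuity-corrected z = (R + 0.5 - E[R]) / SD[R] = (5 + 0.5 - 7.0000) / 1.6514 = -0.9083.
Step 5: Two-sided p-value via normal approximation = 2*(1 - Phi(|z|)) = 0.363722.
Step 6: alpha = 0.05. fail to reject H0.

R = 5, z = -0.9083, p = 0.363722, fail to reject H0.


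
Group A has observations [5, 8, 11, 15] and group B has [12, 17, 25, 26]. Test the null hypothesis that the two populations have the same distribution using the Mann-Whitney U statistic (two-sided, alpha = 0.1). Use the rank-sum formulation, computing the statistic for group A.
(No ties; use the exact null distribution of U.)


Step 1: Combine and sort all 8 observations; assign midranks.
sorted (value, group): (5,X), (8,X), (11,X), (12,Y), (15,X), (17,Y), (25,Y), (26,Y)
ranks: 5->1, 8->2, 11->3, 12->4, 15->5, 17->6, 25->7, 26->8
Step 2: Rank sum for X: R1 = 1 + 2 + 3 + 5 = 11.
Step 3: U_X = R1 - n1(n1+1)/2 = 11 - 4*5/2 = 11 - 10 = 1.
       U_Y = n1*n2 - U_X = 16 - 1 = 15.
Step 4: No ties, so the exact null distribution of U (based on enumerating the C(8,4) = 70 equally likely rank assignments) gives the two-sided p-value.
Step 5: p-value = 0.057143; compare to alpha = 0.1. reject H0.

U_X = 1, p = 0.057143, reject H0 at alpha = 0.1.


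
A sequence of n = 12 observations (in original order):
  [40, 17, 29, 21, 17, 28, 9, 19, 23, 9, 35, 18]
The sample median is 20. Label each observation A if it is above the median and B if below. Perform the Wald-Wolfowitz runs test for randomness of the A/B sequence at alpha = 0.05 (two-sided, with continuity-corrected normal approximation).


Step 1: Compute median = 20; label A = above, B = below.
Labels in order: ABAABABBABAB  (n_A = 6, n_B = 6)
Step 2: Count runs R = 10.
Step 3: Under H0 (random ordering), E[R] = 2*n_A*n_B/(n_A+n_B) + 1 = 2*6*6/12 + 1 = 7.0000.
        Var[R] = 2*n_A*n_B*(2*n_A*n_B - n_A - n_B) / ((n_A+n_B)^2 * (n_A+n_B-1)) = 4320/1584 = 2.7273.
        SD[R] = 1.6514.
Step 4: Continuity-corrected z = (R - 0.5 - E[R]) / SD[R] = (10 - 0.5 - 7.0000) / 1.6514 = 1.5138.
Step 5: Two-sided p-value via normal approximation = 2*(1 - Phi(|z|)) = 0.130070.
Step 6: alpha = 0.05. fail to reject H0.

R = 10, z = 1.5138, p = 0.130070, fail to reject H0.


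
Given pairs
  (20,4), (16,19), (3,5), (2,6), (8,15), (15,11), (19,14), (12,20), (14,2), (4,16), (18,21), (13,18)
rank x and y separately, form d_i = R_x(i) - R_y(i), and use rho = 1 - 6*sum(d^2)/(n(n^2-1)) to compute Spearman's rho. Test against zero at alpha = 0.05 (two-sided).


Step 1: Rank x and y separately (midranks; no ties here).
rank(x): 20->12, 16->9, 3->2, 2->1, 8->4, 15->8, 19->11, 12->5, 14->7, 4->3, 18->10, 13->6
rank(y): 4->2, 19->10, 5->3, 6->4, 15->7, 11->5, 14->6, 20->11, 2->1, 16->8, 21->12, 18->9
Step 2: d_i = R_x(i) - R_y(i); compute d_i^2.
  (12-2)^2=100, (9-10)^2=1, (2-3)^2=1, (1-4)^2=9, (4-7)^2=9, (8-5)^2=9, (11-6)^2=25, (5-11)^2=36, (7-1)^2=36, (3-8)^2=25, (10-12)^2=4, (6-9)^2=9
sum(d^2) = 264.
Step 3: rho = 1 - 6*264 / (12*(12^2 - 1)) = 1 - 1584/1716 = 0.076923.
Step 4: Under H0, t = rho * sqrt((n-2)/(1-rho^2)) = 0.2440 ~ t(10).
Step 5: Two-sided p-value from the t-distribution with 10 df = 0.812183.
Step 6: alpha = 0.05. fail to reject H0.

rho = 0.0769, p = 0.812183, fail to reject H0 at alpha = 0.05.


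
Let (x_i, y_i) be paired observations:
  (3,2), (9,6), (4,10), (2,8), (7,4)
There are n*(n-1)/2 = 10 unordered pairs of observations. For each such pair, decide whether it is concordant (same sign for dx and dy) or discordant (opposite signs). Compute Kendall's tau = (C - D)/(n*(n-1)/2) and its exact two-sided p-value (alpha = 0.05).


Step 1: Enumerate the 10 unordered pairs (i,j) with i<j and classify each by sign(x_j-x_i) * sign(y_j-y_i).
  (1,2):dx=+6,dy=+4->C; (1,3):dx=+1,dy=+8->C; (1,4):dx=-1,dy=+6->D; (1,5):dx=+4,dy=+2->C
  (2,3):dx=-5,dy=+4->D; (2,4):dx=-7,dy=+2->D; (2,5):dx=-2,dy=-2->C; (3,4):dx=-2,dy=-2->C
  (3,5):dx=+3,dy=-6->D; (4,5):dx=+5,dy=-4->D
Step 2: C = 5, D = 5, total pairs = 10.
Step 3: tau = (C - D)/(n(n-1)/2) = (5 - 5)/10 = 0.000000.
Step 4: Exact two-sided p-value (enumerate n! = 120 permutations of y under H0): p = 1.000000.
Step 5: alpha = 0.05. fail to reject H0.

tau_b = 0.0000 (C=5, D=5), p = 1.000000, fail to reject H0.


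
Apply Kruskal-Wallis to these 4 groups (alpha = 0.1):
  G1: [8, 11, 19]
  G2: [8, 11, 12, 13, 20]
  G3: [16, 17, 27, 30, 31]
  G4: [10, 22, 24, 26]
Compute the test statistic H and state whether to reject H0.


Step 1: Combine all N = 17 observations and assign midranks.
sorted (value, group, rank): (8,G1,1.5), (8,G2,1.5), (10,G4,3), (11,G1,4.5), (11,G2,4.5), (12,G2,6), (13,G2,7), (16,G3,8), (17,G3,9), (19,G1,10), (20,G2,11), (22,G4,12), (24,G4,13), (26,G4,14), (27,G3,15), (30,G3,16), (31,G3,17)
Step 2: Sum ranks within each group.
R_1 = 16 (n_1 = 3)
R_2 = 30 (n_2 = 5)
R_3 = 65 (n_3 = 5)
R_4 = 42 (n_4 = 4)
Step 3: H = 12/(N(N+1)) * sum(R_i^2/n_i) - 3(N+1)
     = 12/(17*18) * (16^2/3 + 30^2/5 + 65^2/5 + 42^2/4) - 3*18
     = 0.039216 * 1551.33 - 54
     = 6.836601.
Step 4: Ties present; correction factor C = 1 - 12/(17^3 - 17) = 0.997549. Corrected H = 6.836601 / 0.997549 = 6.853399.
Step 5: Under H0, H ~ chi^2(3); p-value = 0.076720.
Step 6: alpha = 0.1. reject H0.

H = 6.8534, df = 3, p = 0.076720, reject H0.


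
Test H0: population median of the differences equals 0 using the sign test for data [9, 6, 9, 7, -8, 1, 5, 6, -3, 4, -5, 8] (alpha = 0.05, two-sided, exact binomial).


Step 1: Discard zero differences. Original n = 12; n_eff = number of nonzero differences = 12.
Nonzero differences (with sign): +9, +6, +9, +7, -8, +1, +5, +6, -3, +4, -5, +8
Step 2: Count signs: positive = 9, negative = 3.
Step 3: Under H0: P(positive) = 0.5, so the number of positives S ~ Bin(12, 0.5).
Step 4: Two-sided exact p-value = sum of Bin(12,0.5) probabilities at or below the observed probability = 0.145996.
Step 5: alpha = 0.05. fail to reject H0.

n_eff = 12, pos = 9, neg = 3, p = 0.145996, fail to reject H0.


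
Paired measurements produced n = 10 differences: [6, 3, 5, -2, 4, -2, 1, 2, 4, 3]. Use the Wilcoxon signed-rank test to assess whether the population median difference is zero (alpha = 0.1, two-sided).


Step 1: Drop any zero differences (none here) and take |d_i|.
|d| = [6, 3, 5, 2, 4, 2, 1, 2, 4, 3]
Step 2: Midrank |d_i| (ties get averaged ranks).
ranks: |6|->10, |3|->5.5, |5|->9, |2|->3, |4|->7.5, |2|->3, |1|->1, |2|->3, |4|->7.5, |3|->5.5
Step 3: Attach original signs; sum ranks with positive sign and with negative sign.
W+ = 10 + 5.5 + 9 + 7.5 + 1 + 3 + 7.5 + 5.5 = 49
W- = 3 + 3 = 6
(Check: W+ + W- = 55 should equal n(n+1)/2 = 55.)
Step 4: Test statistic W = min(W+, W-) = 6.
Step 5: Ties in |d|, so use the tie-corrected normal approximation.
        E[W] = n(n+1)/4 = 10*11/4 = 27.5.
        Tie groups: |d|=2 (t=3), |d|=3 (t=2), |d|=4 (t=2); sum(t^3 - t) = 36.
        Var[W] = n(n+1)(2n+1)/24 - sum(t^3-t)/48 = 2310/24 - 36/48 = 95.5.
        z = (W - E[W]) / sqrt(Var[W]) = (6 - 27.5) / 9.7724 = -2.2001.
        Two-sided p = 2*Phi(z) = 0.027802.
Step 6: alpha = 0.1. reject H0.

W+ = 49, W- = 6, W = min = 6, p = 0.027802, reject H0.


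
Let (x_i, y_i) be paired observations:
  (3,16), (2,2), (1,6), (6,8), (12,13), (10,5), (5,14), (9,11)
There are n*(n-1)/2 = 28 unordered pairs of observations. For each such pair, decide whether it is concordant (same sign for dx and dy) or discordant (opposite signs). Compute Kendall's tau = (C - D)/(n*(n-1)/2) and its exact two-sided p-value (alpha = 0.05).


Step 1: Enumerate the 28 unordered pairs (i,j) with i<j and classify each by sign(x_j-x_i) * sign(y_j-y_i).
  (1,2):dx=-1,dy=-14->C; (1,3):dx=-2,dy=-10->C; (1,4):dx=+3,dy=-8->D; (1,5):dx=+9,dy=-3->D
  (1,6):dx=+7,dy=-11->D; (1,7):dx=+2,dy=-2->D; (1,8):dx=+6,dy=-5->D; (2,3):dx=-1,dy=+4->D
  (2,4):dx=+4,dy=+6->C; (2,5):dx=+10,dy=+11->C; (2,6):dx=+8,dy=+3->C; (2,7):dx=+3,dy=+12->C
  (2,8):dx=+7,dy=+9->C; (3,4):dx=+5,dy=+2->C; (3,5):dx=+11,dy=+7->C; (3,6):dx=+9,dy=-1->D
  (3,7):dx=+4,dy=+8->C; (3,8):dx=+8,dy=+5->C; (4,5):dx=+6,dy=+5->C; (4,6):dx=+4,dy=-3->D
  (4,7):dx=-1,dy=+6->D; (4,8):dx=+3,dy=+3->C; (5,6):dx=-2,dy=-8->C; (5,7):dx=-7,dy=+1->D
  (5,8):dx=-3,dy=-2->C; (6,7):dx=-5,dy=+9->D; (6,8):dx=-1,dy=+6->D; (7,8):dx=+4,dy=-3->D
Step 2: C = 15, D = 13, total pairs = 28.
Step 3: tau = (C - D)/(n(n-1)/2) = (15 - 13)/28 = 0.071429.
Step 4: Exact two-sided p-value (enumerate n! = 40320 permutations of y under H0): p = 0.904861.
Step 5: alpha = 0.05. fail to reject H0.

tau_b = 0.0714 (C=15, D=13), p = 0.904861, fail to reject H0.


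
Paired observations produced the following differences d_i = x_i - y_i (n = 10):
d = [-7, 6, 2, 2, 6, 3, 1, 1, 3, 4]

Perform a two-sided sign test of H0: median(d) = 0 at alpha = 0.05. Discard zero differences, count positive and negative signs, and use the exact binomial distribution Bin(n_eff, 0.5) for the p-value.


Step 1: Discard zero differences. Original n = 10; n_eff = number of nonzero differences = 10.
Nonzero differences (with sign): -7, +6, +2, +2, +6, +3, +1, +1, +3, +4
Step 2: Count signs: positive = 9, negative = 1.
Step 3: Under H0: P(positive) = 0.5, so the number of positives S ~ Bin(10, 0.5).
Step 4: Two-sided exact p-value = sum of Bin(10,0.5) probabilities at or below the observed probability = 0.021484.
Step 5: alpha = 0.05. reject H0.

n_eff = 10, pos = 9, neg = 1, p = 0.021484, reject H0.


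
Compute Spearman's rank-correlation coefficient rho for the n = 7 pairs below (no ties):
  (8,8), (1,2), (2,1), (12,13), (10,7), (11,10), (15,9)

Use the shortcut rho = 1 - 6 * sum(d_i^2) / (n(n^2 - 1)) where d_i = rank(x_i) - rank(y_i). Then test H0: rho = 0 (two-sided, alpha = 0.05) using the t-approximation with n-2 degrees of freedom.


Step 1: Rank x and y separately (midranks; no ties here).
rank(x): 8->3, 1->1, 2->2, 12->6, 10->4, 11->5, 15->7
rank(y): 8->4, 2->2, 1->1, 13->7, 7->3, 10->6, 9->5
Step 2: d_i = R_x(i) - R_y(i); compute d_i^2.
  (3-4)^2=1, (1-2)^2=1, (2-1)^2=1, (6-7)^2=1, (4-3)^2=1, (5-6)^2=1, (7-5)^2=4
sum(d^2) = 10.
Step 3: rho = 1 - 6*10 / (7*(7^2 - 1)) = 1 - 60/336 = 0.821429.
Step 4: Under H0, t = rho * sqrt((n-2)/(1-rho^2)) = 3.2206 ~ t(5).
Step 5: Two-sided p-value from the t-distribution with 5 df = 0.023449.
Step 6: alpha = 0.05. reject H0.

rho = 0.8214, p = 0.023449, reject H0 at alpha = 0.05.


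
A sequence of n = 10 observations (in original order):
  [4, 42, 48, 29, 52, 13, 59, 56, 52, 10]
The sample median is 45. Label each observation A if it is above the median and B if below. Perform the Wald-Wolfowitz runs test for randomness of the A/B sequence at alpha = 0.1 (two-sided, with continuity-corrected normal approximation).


Step 1: Compute median = 45; label A = above, B = below.
Labels in order: BBABABAAAB  (n_A = 5, n_B = 5)
Step 2: Count runs R = 7.
Step 3: Under H0 (random ordering), E[R] = 2*n_A*n_B/(n_A+n_B) + 1 = 2*5*5/10 + 1 = 6.0000.
        Var[R] = 2*n_A*n_B*(2*n_A*n_B - n_A - n_B) / ((n_A+n_B)^2 * (n_A+n_B-1)) = 2000/900 = 2.2222.
        SD[R] = 1.4907.
Step 4: Continuity-corrected z = (R - 0.5 - E[R]) / SD[R] = (7 - 0.5 - 6.0000) / 1.4907 = 0.3354.
Step 5: Two-sided p-value via normal approximation = 2*(1 - Phi(|z|)) = 0.737316.
Step 6: alpha = 0.1. fail to reject H0.

R = 7, z = 0.3354, p = 0.737316, fail to reject H0.


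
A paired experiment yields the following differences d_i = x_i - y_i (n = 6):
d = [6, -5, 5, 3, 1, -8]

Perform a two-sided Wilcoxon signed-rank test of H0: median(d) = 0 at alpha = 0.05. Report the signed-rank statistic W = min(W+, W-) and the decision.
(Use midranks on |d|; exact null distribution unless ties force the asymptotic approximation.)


Step 1: Drop any zero differences (none here) and take |d_i|.
|d| = [6, 5, 5, 3, 1, 8]
Step 2: Midrank |d_i| (ties get averaged ranks).
ranks: |6|->5, |5|->3.5, |5|->3.5, |3|->2, |1|->1, |8|->6
Step 3: Attach original signs; sum ranks with positive sign and with negative sign.
W+ = 5 + 3.5 + 2 + 1 = 11.5
W- = 3.5 + 6 = 9.5
(Check: W+ + W- = 21 should equal n(n+1)/2 = 21.)
Step 4: Test statistic W = min(W+, W-) = 9.5.
Step 5: Ties in |d|, so use the tie-corrected normal approximation.
        E[W] = n(n+1)/4 = 6*7/4 = 10.5.
        Tie groups: |d|=5 (t=2); sum(t^3 - t) = 6.
        Var[W] = n(n+1)(2n+1)/24 - sum(t^3-t)/48 = 546/24 - 6/48 = 22.625.
        z = (W - E[W]) / sqrt(Var[W]) = (9.5 - 10.5) / 4.7566 = -0.2102.
        Two-sided p = 2*Phi(z) = 0.833484.
Step 6: alpha = 0.05. fail to reject H0.

W+ = 11.5, W- = 9.5, W = min = 9.5, p = 0.833484, fail to reject H0.
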